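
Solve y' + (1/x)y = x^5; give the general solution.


P(x) = 1/x ⇒ μ = x^1.
(x^1 y)' = x^6 ⇒ x^1 y = x^7/(7) + C.
Solve for y: y = (1/7)x^6 + C/x^1.


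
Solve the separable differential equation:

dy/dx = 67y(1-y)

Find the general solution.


Separate: dy/[y(1-y)] = 67 dx.
Partial fractions: 1/[y(1-y)] = 1/y + 1/(1-y).
Integrate: ln|y/(1-y)| = 67x + C₀.
Solve for y: y = 1/(1 + Ce^(-67x)).


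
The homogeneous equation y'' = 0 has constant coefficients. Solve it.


Characteristic equation: r² = 0, i.e. (r - 0)² = 0.
Repeated root r = 0; include an x factor for the second linearly independent solution.
General solution: y = C₁ + C₂x.


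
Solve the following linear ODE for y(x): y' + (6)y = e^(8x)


P(x) = 6 ⇒ μ = e^(6x).
(μ y)' = e^(14x) ⇒ μ y = e^(14x)/14 + C.
Divide by μ: y = (1/14)e^(8x) + Ce^(-6x).


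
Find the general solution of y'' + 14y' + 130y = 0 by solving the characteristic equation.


Characteristic equation: r² + 14r + 130 = 0.
Discriminant is negative; roots r = -7 ± 9i (complex conjugate pair).
General solution uses e^(α x)(C₁ cos(β x) + C₂ sin(β x)): y = e^(-7x)(C₁cos(9x) + C₂sin(9x)).


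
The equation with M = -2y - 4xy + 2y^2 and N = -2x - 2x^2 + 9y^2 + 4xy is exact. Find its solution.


Check exactness: ∂M/∂y = -2 - 4x + 4y and ∂N/∂x = -2 - 4x + 4y; equal, so the equation is exact.
Integrate M with respect to x (treating y as constant): ∫M dx = -2xy - 2x^2y + 2xy^2 + h(y).
Differentiate w.r.t. y and set equal to N: the x-dependent terms already match, leaving h'(y) = 9y^2. Integrate: h(y) = 3y^3.
So F(x,y) = -2xy - 2x^2y + 3y^3 + 2xy^2.
General solution: -2xy - 2x^2y + 3y^3 + 2xy^2 = C.


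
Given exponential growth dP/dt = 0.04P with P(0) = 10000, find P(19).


The ODE dP/dt = 0.04P has solution P(t) = P(0)e^(0.04t).
Substitute P(0) = 10000 and t = 19: P(19) = 10000 e^(0.76) ≈ 21383.


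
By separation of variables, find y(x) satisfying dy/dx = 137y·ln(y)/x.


Separate: dy/[y ln(y)] = 137 dx/x.
Substitute u = ln(y): du/u = 137 dx/x.
Integrate: ln|ln(y)| = 137ln|x| + C₀, hence ln(y) = C·x^137.


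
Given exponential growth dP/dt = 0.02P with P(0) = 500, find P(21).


The ODE dP/dt = 0.02P has solution P(t) = P(0)e^(0.02t).
Substitute P(0) = 500 and t = 21: P(21) = 500 e^(0.42) ≈ 761.


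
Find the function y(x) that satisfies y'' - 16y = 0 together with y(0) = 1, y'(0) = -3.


Characteristic roots of r² - 16 = 0 are -4, 4.
General solution y = c₁ e^(-4x) + c₂ e^(4x).
Apply y(0) = 1: c₁ + c₂ = 1. Apply y'(0) = -3: -4 c₁ + 4 c₂ = -3.
Solve: c₁ = 7/8, c₂ = 1/8.
Particular solution: y = (7/8)e^(-4x) + (1/8)e^(4x).


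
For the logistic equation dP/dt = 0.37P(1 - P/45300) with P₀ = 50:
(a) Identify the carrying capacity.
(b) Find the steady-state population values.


Logistic ODE dP/dt = 0.37P(1 - P/45300) has equilibria where dP/dt = 0, i.e. P = 0 or P = 45300.
The coefficient (1 - P/K) = 0 when P = K, identifying K = 45300 as the carrying capacity.
(a) K = 45300; (b) equilibria P = 0 and P = 45300.


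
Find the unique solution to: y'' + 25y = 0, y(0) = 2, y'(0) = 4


Characteristic roots of r² + 25 = 0 are ±5i, so y = C₁cos(5x) + C₂sin(5x).
Apply y(0) = 2: C₁ = 2. Differentiate and apply y'(0) = 4: 5·C₂ = 4, so C₂ = 4/5.
Particular solution: y = 2cos(5x) + (4/5)sin(5x).


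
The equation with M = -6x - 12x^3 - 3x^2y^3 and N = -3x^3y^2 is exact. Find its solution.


Check exactness: ∂M/∂y = -9x^2y^2 and ∂N/∂x = -9x^2y^2; equal, so the equation is exact.
Integrate M with respect to x (treating y as constant): ∫M dx = -3x^2 - 3x^4 - x^3y^3 + h(y).
Differentiate w.r.t. y and set equal to N: all terms match, so h'(y) = 0 and h is a constant absorbed into C.
General solution: -3x^2 - 3x^4 - x^3y^3 = C.


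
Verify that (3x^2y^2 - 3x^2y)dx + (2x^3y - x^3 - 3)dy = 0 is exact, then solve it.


Check exactness: ∂M/∂y = 6x^2y - 3x^2 and ∂N/∂x = 6x^2y - 3x^2; equal, so the equation is exact.
Integrate M with respect to x (treating y as constant): ∫M dx = x^3y^2 - x^3y + h(y).
Differentiate w.r.t. y and set equal to N: the x-dependent terms already match, leaving h'(y) = -3. Integrate: h(y) = -3y.
So F(x,y) = x^3y^2 - x^3y - 3y.
General solution: x^3y^2 - x^3y - 3y = C.


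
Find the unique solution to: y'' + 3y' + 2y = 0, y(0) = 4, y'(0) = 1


Characteristic roots of r² + 3r + 2 = 0 are -2, -1.
General solution y = c₁ e^(-2x) + c₂ e^(-x).
Apply y(0) = 4: c₁ + c₂ = 4. Apply y'(0) = 1: -2 c₁ - 1 c₂ = 1.
Solve: c₁ = -5, c₂ = 9.
Particular solution: y = -5e^(-2x) + 9e^(-x).


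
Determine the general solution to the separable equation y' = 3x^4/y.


Separate variables: y dy = 3x^4 dx.
Integrate both sides: y²/2 = (3/5)x^5 + C₀.
Multiply by 2: y² = (6/5)x^5 + C.


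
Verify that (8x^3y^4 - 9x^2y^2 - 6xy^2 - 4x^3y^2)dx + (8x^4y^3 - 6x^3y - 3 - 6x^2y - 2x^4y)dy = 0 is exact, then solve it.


Check exactness: ∂M/∂y = 32x^3y^3 - 18x^2y - 12xy - 8x^3y and ∂N/∂x = 32x^3y^3 - 18x^2y - 12xy - 8x^3y; equal, so the equation is exact.
Integrate M with respect to x (treating y as constant): ∫M dx = 2x^4y^4 - 3x^3y^2 - 3x^2y^2 - x^4y^2 + h(y).
Differentiate w.r.t. y and set equal to N: the x-dependent terms already match, leaving h'(y) = -3. Integrate: h(y) = -3y.
So F(x,y) = 2x^4y^4 - 3x^3y^2 - 3y - 3x^2y^2 - x^4y^2.
General solution: 2x^4y^4 - 3x^3y^2 - 3y - 3x^2y^2 - x^4y^2 = C.


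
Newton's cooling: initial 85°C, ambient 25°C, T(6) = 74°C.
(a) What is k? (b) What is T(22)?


Newton's law: T(t) = T_a + (T₀ - T_a)e^(-kt).
(a) Use T(6) = 74: (74 - 25)/(85 - 25) = e^(-k·6), so k = -ln(0.817)/6 ≈ 0.0338.
(b) Apply k to t = 22: T(22) = 25 + (60)e^(-0.743) ≈ 53.6°C.


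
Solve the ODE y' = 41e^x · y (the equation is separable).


Separate variables: dy/y = 41e^x dx.
Integrate: ln|y| = 41e^x + C₀.
Exponentiate: y = Ce^(41e^x).


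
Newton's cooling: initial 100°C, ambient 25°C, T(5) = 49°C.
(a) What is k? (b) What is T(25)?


Newton's law: T(t) = T_a + (T₀ - T_a)e^(-kt).
(a) Use T(5) = 49: (49 - 25)/(100 - 25) = e^(-k·5), so k = -ln(0.320)/5 ≈ 0.2279.
(b) Apply k to t = 25: T(25) = 25 + (75)e^(-5.697) ≈ 25.3°C.


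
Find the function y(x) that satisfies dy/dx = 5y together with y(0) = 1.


General solution of y' = 5y is y = Ce^(5x).
Apply y(0) = 1: C = 1.
Particular solution: y = e^(5x).


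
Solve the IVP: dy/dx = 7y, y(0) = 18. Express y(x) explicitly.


General solution of y' = 7y is y = Ce^(7x).
Apply y(0) = 18: C = 18.
Particular solution: y = 18e^(7x).


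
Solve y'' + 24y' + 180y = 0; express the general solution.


Characteristic equation: r² + 24r + 180 = 0.
Discriminant is negative; roots r = -12 ± 6i (complex conjugate pair).
General solution uses e^(α x)(C₁ cos(β x) + C₂ sin(β x)): y = e^(-12x)(C₁cos(6x) + C₂sin(6x)).


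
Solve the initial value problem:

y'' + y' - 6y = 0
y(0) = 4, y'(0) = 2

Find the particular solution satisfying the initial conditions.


Characteristic roots of r² + r - 6 = 0 are 2, -3.
General solution y = c₁ e^(2x) + c₂ e^(-3x).
Apply y(0) = 4: c₁ + c₂ = 4. Apply y'(0) = 2: 2 c₁ - 3 c₂ = 2.
Solve: c₁ = 14/5, c₂ = 6/5.
Particular solution: y = (14/5)e^(2x) + (6/5)e^(-3x).


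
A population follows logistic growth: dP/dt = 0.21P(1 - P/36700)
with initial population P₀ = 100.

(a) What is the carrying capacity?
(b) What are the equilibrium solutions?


Logistic ODE dP/dt = 0.21P(1 - P/36700) has equilibria where dP/dt = 0, i.e. P = 0 or P = 36700.
The coefficient (1 - P/K) = 0 when P = K, identifying K = 36700 as the carrying capacity.
(a) K = 36700; (b) equilibria P = 0 and P = 36700.


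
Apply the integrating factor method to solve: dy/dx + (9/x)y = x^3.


P(x) = 9/x ⇒ μ = x^9.
(x^9 y)' = x^9·x^3 = x^12.
Integrate: x^9 y = x^13/(13) + C.
Solve for y: y = (1/13)x^4 + C/x^9.


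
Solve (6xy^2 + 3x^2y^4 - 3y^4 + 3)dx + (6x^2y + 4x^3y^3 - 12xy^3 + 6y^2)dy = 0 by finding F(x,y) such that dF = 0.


Check exactness: ∂M/∂y = 12xy + 12x^2y^3 - 12y^3 and ∂N/∂x = 12xy + 12x^2y^3 - 12y^3; equal, so the equation is exact.
Integrate M with respect to x (treating y as constant): ∫M dx = 3x^2y^2 + x^3y^4 - 3xy^4 + 3x + h(y).
Differentiate w.r.t. y and set equal to N: the x-dependent terms already match, leaving h'(y) = 6y^2. Integrate: h(y) = 2y^3.
So F(x,y) = 3x^2y^2 + x^3y^4 - 3xy^4 + 3x + 2y^3.
General solution: 3x^2y^2 + x^3y^4 - 3xy^4 + 3x + 2y^3 = C.


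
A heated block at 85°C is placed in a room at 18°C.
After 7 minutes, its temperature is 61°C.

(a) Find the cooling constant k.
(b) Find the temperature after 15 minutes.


Newton's law: T(t) = T_a + (T₀ - T_a)e^(-kt).
(a) Use T(7) = 61: (61 - 18)/(85 - 18) = e^(-k·7), so k = -ln(0.642)/7 ≈ 0.0634.
(b) Apply k to t = 15: T(15) = 18 + (67)e^(-0.950) ≈ 43.9°C.


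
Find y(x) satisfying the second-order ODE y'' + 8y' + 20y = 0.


Characteristic equation: r² + 8r + 20 = 0.
Discriminant is negative; roots r = -4 ± 2i (complex conjugate pair).
General solution uses e^(α x)(C₁ cos(β x) + C₂ sin(β x)): y = e^(-4x)(C₁cos(2x) + C₂sin(2x)).


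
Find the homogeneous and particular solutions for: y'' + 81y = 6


Homogeneous part: r² + 81 = 0 ⇒ r = ±9i, so y_h = C₁cos(9x) + C₂sin(9x).
Try constant y_p = A; plug in: 81A = 6 ⇒ A = 2/27.
General solution: y = C₁cos(9x) + C₂sin(9x) + 2/27.


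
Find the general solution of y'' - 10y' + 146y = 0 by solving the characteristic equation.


Characteristic equation: r² - 10r + 146 = 0.
Discriminant is negative; roots r = 5 ± 11i (complex conjugate pair).
General solution uses e^(α x)(C₁ cos(β x) + C₂ sin(β x)): y = e^(5x)(C₁cos(11x) + C₂sin(11x)).


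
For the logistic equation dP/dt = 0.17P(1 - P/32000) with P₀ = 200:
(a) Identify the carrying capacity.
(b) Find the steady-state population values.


Logistic ODE dP/dt = 0.17P(1 - P/32000) has equilibria where dP/dt = 0, i.e. P = 0 or P = 32000.
The coefficient (1 - P/K) = 0 when P = K, identifying K = 32000 as the carrying capacity.
(a) K = 32000; (b) equilibria P = 0 and P = 32000.


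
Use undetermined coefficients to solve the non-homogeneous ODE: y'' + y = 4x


Homogeneous: r² + 1 = 0 ⇒ r = ±1i, y_h = C₁cos(x) + C₂sin(x).
Polynomial forcing; try y_p = Ax + B. Then y_p'' + 1 y_p = 1(Ax + B) = 4x, so B = 0 and A = 4.
General solution: y = C₁cos(x) + C₂sin(x) + 4x.


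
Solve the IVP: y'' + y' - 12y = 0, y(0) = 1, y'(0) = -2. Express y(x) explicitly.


Characteristic roots of r² + r - 12 = 0 are 3, -4.
General solution y = c₁ e^(3x) + c₂ e^(-4x).
Apply y(0) = 1: c₁ + c₂ = 1. Apply y'(0) = -2: 3 c₁ - 4 c₂ = -2.
Solve: c₁ = 2/7, c₂ = 5/7.
Particular solution: y = (2/7)e^(3x) + (5/7)e^(-4x).


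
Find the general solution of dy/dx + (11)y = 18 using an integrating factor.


P(x) = 11, Q(x) = 18; integrating factor μ = e^(11x).
(μ y)' = 18e^(11x) ⇒ μ y = (18/11)e^(11x) + C.
Divide by μ: y = 18/11 + Ce^(-11x).


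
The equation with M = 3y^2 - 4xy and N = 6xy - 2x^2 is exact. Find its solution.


Check exactness: ∂M/∂y = 6y - 4x and ∂N/∂x = 6y - 4x; equal, so the equation is exact.
Integrate M with respect to x (treating y as constant): ∫M dx = 3xy^2 - 2x^2y + h(y).
Differentiate w.r.t. y and set equal to N: all terms match, so h'(y) = 0 and h is a constant absorbed into C.
General solution: 3xy^2 - 2x^2y = C.


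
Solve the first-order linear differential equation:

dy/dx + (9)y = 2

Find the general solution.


P(x) = 9, Q(x) = 2; integrating factor μ = e^(9x).
(μ y)' = 2e^(9x) ⇒ μ y = (2/9)e^(9x) + C.
Divide by μ: y = 2/9 + Ce^(-9x).


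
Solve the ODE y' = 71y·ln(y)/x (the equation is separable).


Separate: dy/[y ln(y)] = 71 dx/x.
Substitute u = ln(y): du/u = 71 dx/x.
Integrate: ln|ln(y)| = 71ln|x| + C₀, hence ln(y) = C·x^71.


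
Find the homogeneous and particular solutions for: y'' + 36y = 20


Homogeneous part: r² + 36 = 0 ⇒ r = ±6i, so y_h = C₁cos(6x) + C₂sin(6x).
Try constant y_p = A; plug in: 36A = 20 ⇒ A = 5/9.
General solution: y = C₁cos(6x) + C₂sin(6x) + 5/9.


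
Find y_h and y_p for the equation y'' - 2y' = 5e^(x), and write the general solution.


Characteristic roots of r² - 2r = 0 are 0, 2.
y_h = C₁ + C₂e^(2x).
Forcing exponent 1 is not a characteristic root; try y_p = Ae^(x).
Substitute: A·(1 + (-2)·1 + (0)) = A·-1 = 5, so A = -5.
General solution: y = C₁ + C₂e^(2x) - 5e^(x).


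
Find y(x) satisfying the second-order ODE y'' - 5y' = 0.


Characteristic equation: r² - 5r = 0.
Factor: (r - 0)(r - 5) = 0 ⇒ r = 0, 5 (distinct real).
General solution: y = C₁ + C₂e^(5x).


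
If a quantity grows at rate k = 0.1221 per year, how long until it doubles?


Exponential growth: P(t) = P₀ e^(0.1221t). Set P(t)/P₀ = 2: e^(0.1221t) = 2.
Solve: t = ln(2)/0.1221 ≈ 5.68 years.


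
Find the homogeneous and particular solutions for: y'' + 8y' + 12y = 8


Characteristic roots of r² + 8r + 12 = 0 are -6, -2.
y_h = C₁e^(-6x) + C₂e^(-2x).
Constant forcing; try y_p = A. Then 12A = 8 ⇒ A = 2/3.
General solution: y = C₁e^(-6x) + C₂e^(-2x) + 2/3.


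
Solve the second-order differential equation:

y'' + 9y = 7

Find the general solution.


Homogeneous part: r² + 9 = 0 ⇒ r = ±3i, so y_h = C₁cos(3x) + C₂sin(3x).
Try constant y_p = A; plug in: 9A = 7 ⇒ A = 7/9.
General solution: y = C₁cos(3x) + C₂sin(3x) + 7/9.


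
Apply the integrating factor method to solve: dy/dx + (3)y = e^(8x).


P(x) = 3 ⇒ μ = e^(3x).
(μ y)' = e^(11x) ⇒ μ y = e^(11x)/11 + C.
Divide by μ: y = (1/11)e^(8x) + Ce^(-3x).


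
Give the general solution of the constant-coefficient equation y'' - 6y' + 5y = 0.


Characteristic equation: r² - 6r + 5 = 0.
Factor: (r - 1)(r - 5) = 0 ⇒ r = 1, 5 (distinct real).
General solution: y = C₁e^(x) + C₂e^(5x).


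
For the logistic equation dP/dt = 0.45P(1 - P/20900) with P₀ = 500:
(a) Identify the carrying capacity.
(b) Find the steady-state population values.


Logistic ODE dP/dt = 0.45P(1 - P/20900) has equilibria where dP/dt = 0, i.e. P = 0 or P = 20900.
The coefficient (1 - P/K) = 0 when P = K, identifying K = 20900 as the carrying capacity.
(a) K = 20900; (b) equilibria P = 0 and P = 20900.


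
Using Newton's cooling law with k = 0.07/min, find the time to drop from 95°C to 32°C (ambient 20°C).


From T(t) = T_a + (T₀ - T_a)e^(-kt), set T(t) = 32:
(32 - 20) / (95 - 20) = e^(-0.07t), so t = -ln(0.160)/0.07 ≈ 26.2 minutes.


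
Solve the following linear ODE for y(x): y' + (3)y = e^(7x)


P(x) = 3 ⇒ μ = e^(3x).
(μ y)' = e^(10x) ⇒ μ y = e^(10x)/10 + C.
Divide by μ: y = (1/10)e^(7x) + Ce^(-3x).


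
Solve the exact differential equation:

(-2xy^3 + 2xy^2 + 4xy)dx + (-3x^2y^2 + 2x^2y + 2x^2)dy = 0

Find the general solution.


Check exactness: ∂M/∂y = -6xy^2 + 4xy + 4x and ∂N/∂x = -6xy^2 + 4xy + 4x; equal, so the equation is exact.
Integrate M with respect to x (treating y as constant): ∫M dx = -x^2y^3 + x^2y^2 + 2x^2y + h(y).
Differentiate w.r.t. y and set equal to N: all terms match, so h'(y) = 0 and h is a constant absorbed into C.
General solution: -x^2y^3 + x^2y^2 + 2x^2y = C.


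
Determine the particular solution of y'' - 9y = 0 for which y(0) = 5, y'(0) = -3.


Characteristic roots of r² - 9 = 0 are 3, -3.
General solution y = c₁ e^(3x) + c₂ e^(-3x).
Apply y(0) = 5: c₁ + c₂ = 5. Apply y'(0) = -3: 3 c₁ - 3 c₂ = -3.
Solve: c₁ = 2, c₂ = 3.
Particular solution: y = 2e^(3x) + 3e^(-3x).


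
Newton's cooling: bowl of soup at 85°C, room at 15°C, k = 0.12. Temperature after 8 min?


Newton's law: dT/dt = -k(T - T_a) has solution T(t) = T_a + (T₀ - T_a)e^(-kt).
Plug in T_a = 15, T₀ = 85, k = 0.12, t = 8: T(8) = 15 + (70)e^(-0.96) ≈ 41.8°C.


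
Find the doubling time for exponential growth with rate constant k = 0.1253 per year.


Exponential growth: P(t) = P₀ e^(0.1253t). Set P(t)/P₀ = 2: e^(0.1253t) = 2.
Solve: t = ln(2)/0.1253 ≈ 5.53 years.


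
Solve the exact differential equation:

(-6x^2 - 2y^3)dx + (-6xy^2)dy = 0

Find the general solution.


Check exactness: ∂M/∂y = -6y^2 and ∂N/∂x = -6y^2; equal, so the equation is exact.
Integrate M with respect to x (treating y as constant): ∫M dx = -2x^3 - 2xy^3 + h(y).
Differentiate w.r.t. y and set equal to N: all terms match, so h'(y) = 0 and h is a constant absorbed into C.
General solution: -2x^3 - 2xy^3 = C.


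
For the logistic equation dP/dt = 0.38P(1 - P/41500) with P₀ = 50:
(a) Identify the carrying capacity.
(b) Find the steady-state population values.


Logistic ODE dP/dt = 0.38P(1 - P/41500) has equilibria where dP/dt = 0, i.e. P = 0 or P = 41500.
The coefficient (1 - P/K) = 0 when P = K, identifying K = 41500 as the carrying capacity.
(a) K = 41500; (b) equilibria P = 0 and P = 41500.


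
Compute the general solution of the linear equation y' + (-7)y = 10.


P(x) = -7 ⇒ μ = e^(-7x).
(μ y)' = 10e^(-7x) ⇒ μ y = -(10/7)e^(-7x) + C.
Divide by μ: y = -10/7 + Ce^(7x).


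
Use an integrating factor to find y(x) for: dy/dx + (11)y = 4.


P(x) = 11, Q(x) = 4; integrating factor μ = e^(11x).
(μ y)' = 4e^(11x) ⇒ μ y = (4/11)e^(11x) + C.
Divide by μ: y = 4/11 + Ce^(-11x).


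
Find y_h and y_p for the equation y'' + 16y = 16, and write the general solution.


Homogeneous part: r² + 16 = 0 ⇒ r = ±4i, so y_h = C₁cos(4x) + C₂sin(4x).
Try constant y_p = A; plug in: 16A = 16 ⇒ A = 1.
General solution: y = C₁cos(4x) + C₂sin(4x) + 1.


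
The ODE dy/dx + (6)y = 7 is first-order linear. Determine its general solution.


P(x) = 6, Q(x) = 7; integrating factor μ = e^(6x).
(μ y)' = 7e^(6x) ⇒ μ y = (7/6)e^(6x) + C.
Divide by μ: y = 7/6 + Ce^(-6x).


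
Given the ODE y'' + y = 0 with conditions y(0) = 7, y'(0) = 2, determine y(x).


Characteristic roots of r² + 1 = 0 are ±1i, so y = C₁cos(x) + C₂sin(x).
Apply y(0) = 7: C₁ = 7. Differentiate and apply y'(0) = 2: 1·C₂ = 2, so C₂ = 2.
Particular solution: y = 7cos(x) + 2sin(x).


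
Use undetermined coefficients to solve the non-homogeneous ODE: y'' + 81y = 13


Homogeneous part: r² + 81 = 0 ⇒ r = ±9i, so y_h = C₁cos(9x) + C₂sin(9x).
Try constant y_p = A; plug in: 81A = 13 ⇒ A = 13/81.
General solution: y = C₁cos(9x) + C₂sin(9x) + 13/81.


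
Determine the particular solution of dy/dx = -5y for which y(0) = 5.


General solution of y' = -5y is y = Ce^(-5x).
Apply y(0) = 5: C = 5.
Particular solution: y = 5e^(-5x).


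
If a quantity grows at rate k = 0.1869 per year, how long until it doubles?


Exponential growth: P(t) = P₀ e^(0.1869t). Set P(t)/P₀ = 2: e^(0.1869t) = 2.
Solve: t = ln(2)/0.1869 ≈ 3.71 years.


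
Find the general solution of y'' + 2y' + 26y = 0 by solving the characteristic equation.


Characteristic equation: r² + 2r + 26 = 0.
Discriminant is negative; roots r = -1 ± 5i (complex conjugate pair).
General solution uses e^(α x)(C₁ cos(β x) + C₂ sin(β x)): y = e^(-x)(C₁cos(5x) + C₂sin(5x)).


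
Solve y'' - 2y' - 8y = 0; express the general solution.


Characteristic equation: r² - 2r - 8 = 0.
Factor: (r + 2)(r - 4) = 0 ⇒ r = -2, 4 (distinct real).
General solution: y = C₁e^(-2x) + C₂e^(4x).


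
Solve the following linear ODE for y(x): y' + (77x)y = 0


P(x) = 77x ⇒ μ = e^((77/2)x²).
Q(x) = 0 so μ y is constant: y = Ce^(-(77/2)x²).


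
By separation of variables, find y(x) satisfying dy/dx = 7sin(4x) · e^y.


Separate: e^(-y) dy = 7sin(4x) dx.
Integrate: -e^(-y) = -(7/4)cos(4x) + C₀.
Rearrange: e^(-y) = (7/4)cos(4x) + C.


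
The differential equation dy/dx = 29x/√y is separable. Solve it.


Separate: √y dy = 29x dx.
Integrate: (2/3)y^(3/2) = (29/2)x² + C.


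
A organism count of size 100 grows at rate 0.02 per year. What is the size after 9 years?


The ODE dP/dt = 0.02P has solution P(t) = P(0)e^(0.02t).
Substitute P(0) = 100 and t = 9: P(9) = 100 e^(0.18) ≈ 120.


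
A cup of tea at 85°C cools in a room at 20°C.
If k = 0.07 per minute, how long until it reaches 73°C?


From T(t) = T_a + (T₀ - T_a)e^(-kt), set T(t) = 73:
(73 - 20) / (85 - 20) = e^(-0.07t), so t = -ln(0.815)/0.07 ≈ 2.9 minutes.


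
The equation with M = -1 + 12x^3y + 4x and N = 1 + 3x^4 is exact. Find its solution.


Check exactness: ∂M/∂y = 12x^3 and ∂N/∂x = 12x^3; equal, so the equation is exact.
Integrate M with respect to x (treating y as constant): ∫M dx = -x + 3x^4y + 2x^2 + h(y).
Differentiate w.r.t. y and set equal to N: the x-dependent terms already match, leaving h'(y) = 1. Integrate: h(y) = y.
So F(x,y) = -x + y + 3x^4y + 2x^2.
General solution: -x + y + 3x^4y + 2x^2 = C.


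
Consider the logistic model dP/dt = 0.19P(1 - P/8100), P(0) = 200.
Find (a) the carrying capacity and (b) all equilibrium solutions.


Logistic ODE dP/dt = 0.19P(1 - P/8100) has equilibria where dP/dt = 0, i.e. P = 0 or P = 8100.
The coefficient (1 - P/K) = 0 when P = K, identifying K = 8100 as the carrying capacity.
(a) K = 8100; (b) equilibria P = 0 and P = 8100.


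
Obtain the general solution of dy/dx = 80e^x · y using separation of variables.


Separate variables: dy/y = 80e^x dx.
Integrate: ln|y| = 80e^x + C₀.
Exponentiate: y = Ce^(80e^x).


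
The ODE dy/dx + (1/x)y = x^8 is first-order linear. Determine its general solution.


P(x) = 1/x ⇒ μ = x^1.
(x^1 y)' = x^1·x^8 = x^9.
Integrate: x^1 y = x^10/(10) + C.
Solve for y: y = (1/10)x^9 + C/x^1.


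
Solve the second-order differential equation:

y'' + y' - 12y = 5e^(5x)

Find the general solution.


Characteristic roots of r² + r - 12 = 0 are 3, -4.
y_h = C₁e^(3x) + C₂e^(-4x).
Forcing exponent 5 is not a characteristic root; try y_p = Ae^(5x).
Substitute: A·(25 + (1)·5 + (-12)) = A·18 = 5, so A = 5/18.
General solution: y = C₁e^(3x) + C₂e^(-4x) + (5/18)e^(5x).


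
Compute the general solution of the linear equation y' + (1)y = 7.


P(x) = 1, Q(x) = 7; integrating factor μ = e^(x).
(μ y)' = 7e^(x) ⇒ μ y = 7e^(x) + C.
Divide by μ: y = 7 + Ce^(-x).


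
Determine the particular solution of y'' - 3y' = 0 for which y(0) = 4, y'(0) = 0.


Characteristic roots of r² - 3r = 0 are 3, 0.
General solution y = c₁ e^(3x) + c₂.
Apply y(0) = 4: c₁ + c₂ = 4. Apply y'(0) = 0: 3 c₁ + 0 c₂ = 0.
Solve: c₁ = 0, c₂ = 4.
Particular solution: y = 0e^(3x) + 4.


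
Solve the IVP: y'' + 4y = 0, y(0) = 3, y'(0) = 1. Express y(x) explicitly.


Characteristic roots of r² + 4 = 0 are ±2i, so y = C₁cos(2x) + C₂sin(2x).
Apply y(0) = 3: C₁ = 3. Differentiate and apply y'(0) = 1: 2·C₂ = 1, so C₂ = 1/2.
Particular solution: y = 3cos(2x) + (1/2)sin(2x).


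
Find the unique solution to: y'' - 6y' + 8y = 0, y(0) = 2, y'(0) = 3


Characteristic roots of r² - 6r + 8 = 0 are 4, 2.
General solution y = c₁ e^(4x) + c₂ e^(2x).
Apply y(0) = 2: c₁ + c₂ = 2. Apply y'(0) = 3: 4 c₁ + 2 c₂ = 3.
Solve: c₁ = -1/2, c₂ = 5/2.
Particular solution: y = -(1/2)e^(4x) + (5/2)e^(2x).


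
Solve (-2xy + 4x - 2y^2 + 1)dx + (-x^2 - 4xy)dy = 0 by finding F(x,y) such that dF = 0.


Check exactness: ∂M/∂y = -2x - 4y and ∂N/∂x = -2x - 4y; equal, so the equation is exact.
Integrate M with respect to x (treating y as constant): ∫M dx = -x^2y + 2x^2 - 2xy^2 + x + h(y).
Differentiate w.r.t. y and set equal to N: all terms match, so h'(y) = 0 and h is a constant absorbed into C.
General solution: -x^2y + 2x^2 - 2xy^2 + x = C.


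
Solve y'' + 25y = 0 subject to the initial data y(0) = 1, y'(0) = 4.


Characteristic roots of r² + 25 = 0 are ±5i, so y = C₁cos(5x) + C₂sin(5x).
Apply y(0) = 1: C₁ = 1. Differentiate and apply y'(0) = 4: 5·C₂ = 4, so C₂ = 4/5.
Particular solution: y = cos(5x) + (4/5)sin(5x).


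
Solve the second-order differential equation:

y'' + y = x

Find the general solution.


Homogeneous: r² + 1 = 0 ⇒ r = ±1i, y_h = C₁cos(x) + C₂sin(x).
Polynomial forcing; try y_p = Ax + B. Then y_p'' + 1 y_p = 1(Ax + B) = x, so B = 0 and A = 1.
General solution: y = C₁cos(x) + C₂sin(x) + x.


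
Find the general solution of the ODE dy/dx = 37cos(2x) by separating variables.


g(y) = 1, so integrate directly: y = ∫ 37cos(2x) dx = (37/2)sin(2x) + C.


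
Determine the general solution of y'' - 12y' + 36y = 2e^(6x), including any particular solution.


Characteristic polynomial (r - 6)² = 0; repeated root r = 6.
y_h = (C₁ + C₂x)e^(6x). Forcing matches the repeated root (resonance), so try y_p = Ax² e^(6x).
Substitute and solve for A: 2A = 2, so A = 1.
General solution: y = (C₁ + C₂x + x²)e^(6x).


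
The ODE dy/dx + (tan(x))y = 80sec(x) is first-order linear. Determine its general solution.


P(x) = tan(x) ⇒ μ = e^(∫tan(x)dx) = sec(x).
(sec(x) y)' = 80sec²(x) ⇒ sec(x) y = 80tan(x) + C.
Multiply by cos(x): y = 80sin(x) + C·cos(x).


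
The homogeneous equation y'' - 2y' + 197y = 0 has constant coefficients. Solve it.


Characteristic equation: r² - 2r + 197 = 0.
Discriminant is negative; roots r = 1 ± 14i (complex conjugate pair).
General solution uses e^(α x)(C₁ cos(β x) + C₂ sin(β x)): y = e^(x)(C₁cos(14x) + C₂sin(14x)).


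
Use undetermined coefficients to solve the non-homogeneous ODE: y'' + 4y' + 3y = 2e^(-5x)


Characteristic roots of r² + 4r + 3 = 0 are -3, -1.
y_h = C₁e^(-3x) + C₂e^(-x).
Forcing exponent -5 is not a characteristic root; try y_p = Ae^(-5x).
Substitute: A·(25 + (4)·-5 + (3)) = A·8 = 2, so A = 1/4.
General solution: y = C₁e^(-3x) + C₂e^(-x) + (1/4)e^(-5x).


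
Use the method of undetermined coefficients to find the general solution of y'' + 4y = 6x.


Homogeneous: r² + 4 = 0 ⇒ r = ±2i, y_h = C₁cos(2x) + C₂sin(2x).
Polynomial forcing; try y_p = Ax + B. Then y_p'' + 4 y_p = 4(Ax + B) = 6x, so B = 0 and A = 3/2.
General solution: y = C₁cos(2x) + C₂sin(2x) + (3/2)x.


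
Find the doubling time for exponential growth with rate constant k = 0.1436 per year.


Exponential growth: P(t) = P₀ e^(0.1436t). Set P(t)/P₀ = 2: e^(0.1436t) = 2.
Solve: t = ln(2)/0.1436 ≈ 4.83 years.


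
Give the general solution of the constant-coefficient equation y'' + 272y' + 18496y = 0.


Characteristic equation: r² + 272r + 18496 = 0, i.e. (r + 136)² = 0.
Repeated root r = -136; include an x factor for the second linearly independent solution.
General solution: y = (C₁ + C₂x)e^(-136x).


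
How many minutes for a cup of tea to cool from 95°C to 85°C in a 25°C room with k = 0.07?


From T(t) = T_a + (T₀ - T_a)e^(-kt), set T(t) = 85:
(85 - 25) / (95 - 25) = e^(-0.07t), so t = -ln(0.857)/0.07 ≈ 2.2 minutes.


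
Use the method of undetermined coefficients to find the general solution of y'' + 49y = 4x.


Homogeneous: r² + 49 = 0 ⇒ r = ±7i, y_h = C₁cos(7x) + C₂sin(7x).
Polynomial forcing; try y_p = Ax + B. Then y_p'' + 49 y_p = 49(Ax + B) = 4x, so B = 0 and A = 4/49.
General solution: y = C₁cos(7x) + C₂sin(7x) + (4/49)x.


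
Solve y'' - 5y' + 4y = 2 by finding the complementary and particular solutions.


Characteristic roots of r² - 5r + 4 = 0 are 1, 4.
y_h = C₁e^(x) + C₂e^(4x).
Forcing exponent 0 is not a characteristic root; try y_p = A.
Substitute: A·(0 + (-5)·0 + (4)) = A·4 = 2, so A = 1/2.
General solution: y = C₁e^(x) + C₂e^(4x) + 1/2.


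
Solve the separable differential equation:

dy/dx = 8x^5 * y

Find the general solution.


Separate variables: dy/y = 8x^5 dx.
Integrate: ln|y| = (4/3)x^6 + C₀.
Exponentiate: y = Ce^((4/3)x^6).


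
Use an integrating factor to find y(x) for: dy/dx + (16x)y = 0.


P(x) = 16x ⇒ μ = e^(8x²).
Q(x) = 0 so μ y is constant: y = Ce^(-8x²).


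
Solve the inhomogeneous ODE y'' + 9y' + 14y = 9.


Characteristic roots of r² + 9r + 14 = 0 are -2, -7.
y_h = C₁e^(-2x) + C₂e^(-7x).
Constant forcing; try y_p = A. Then 14A = 9 ⇒ A = 9/14.
General solution: y = C₁e^(-2x) + C₂e^(-7x) + 9/14.


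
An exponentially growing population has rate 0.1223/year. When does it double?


Exponential growth: P(t) = P₀ e^(0.1223t). Set P(t)/P₀ = 2: e^(0.1223t) = 2.
Solve: t = ln(2)/0.1223 ≈ 5.67 years.


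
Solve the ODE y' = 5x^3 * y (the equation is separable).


Separate variables: dy/y = 5x^3 dx.
Integrate: ln|y| = (5/4)x^4 + C₀.
Exponentiate: y = Ce^((5/4)x^4).


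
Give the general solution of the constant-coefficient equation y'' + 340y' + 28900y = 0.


Characteristic equation: r² + 340r + 28900 = 0, i.e. (r + 170)² = 0.
Repeated root r = -170; include an x factor for the second linearly independent solution.
General solution: y = (C₁ + C₂x)e^(-170x).


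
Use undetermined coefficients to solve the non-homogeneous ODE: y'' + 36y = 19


Homogeneous part: r² + 36 = 0 ⇒ r = ±6i, so y_h = C₁cos(6x) + C₂sin(6x).
Try constant y_p = A; plug in: 36A = 19 ⇒ A = 19/36.
General solution: y = C₁cos(6x) + C₂sin(6x) + 19/36.


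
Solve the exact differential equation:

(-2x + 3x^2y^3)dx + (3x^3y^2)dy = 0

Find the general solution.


Check exactness: ∂M/∂y = 9x^2y^2 and ∂N/∂x = 9x^2y^2; equal, so the equation is exact.
Integrate M with respect to x (treating y as constant): ∫M dx = -x^2 + x^3y^3 + h(y).
Differentiate w.r.t. y and set equal to N: all terms match, so h'(y) = 0 and h is a constant absorbed into C.
General solution: -x^2 + x^3y^3 = C.


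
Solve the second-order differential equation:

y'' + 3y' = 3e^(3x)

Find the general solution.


Characteristic roots of r² + 3r = 0 are 0, -3.
y_h = C₁ + C₂e^(-3x).
Forcing exponent 3 is not a characteristic root; try y_p = Ae^(3x).
Substitute: A·(9 + (3)·3 + (0)) = A·18 = 3, so A = 1/6.
General solution: y = C₁ + C₂e^(-3x) + (1/6)e^(3x).


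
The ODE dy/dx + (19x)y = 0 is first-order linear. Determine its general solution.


P(x) = 19x ⇒ μ = e^((19/2)x²).
Q(x) = 0 so μ y is constant: y = Ce^(-(19/2)x²).


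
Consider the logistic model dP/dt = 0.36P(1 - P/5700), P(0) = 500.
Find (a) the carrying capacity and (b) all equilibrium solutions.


Logistic ODE dP/dt = 0.36P(1 - P/5700) has equilibria where dP/dt = 0, i.e. P = 0 or P = 5700.
The coefficient (1 - P/K) = 0 when P = K, identifying K = 5700 as the carrying capacity.
(a) K = 5700; (b) equilibria P = 0 and P = 5700.


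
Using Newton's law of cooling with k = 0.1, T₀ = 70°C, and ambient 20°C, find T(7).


Newton's law: dT/dt = -k(T - T_a) has solution T(t) = T_a + (T₀ - T_a)e^(-kt).
Plug in T_a = 20, T₀ = 70, k = 0.1, t = 7: T(7) = 20 + (50)e^(-0.70) ≈ 44.8°C.


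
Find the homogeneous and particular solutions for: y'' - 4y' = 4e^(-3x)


Characteristic roots of r² - 4r = 0 are 0, 4.
y_h = C₁ + C₂e^(4x).
Forcing exponent -3 is not a characteristic root; try y_p = Ae^(-3x).
Substitute: A·(9 + (-4)·-3 + (0)) = A·21 = 4, so A = 4/21.
General solution: y = C₁ + C₂e^(4x) + (4/21)e^(-3x).


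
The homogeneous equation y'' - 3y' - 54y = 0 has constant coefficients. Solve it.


Characteristic equation: r² - 3r - 54 = 0.
Factor: (r + 6)(r - 9) = 0 ⇒ r = -6, 9 (distinct real).
General solution: y = C₁e^(-6x) + C₂e^(9x).


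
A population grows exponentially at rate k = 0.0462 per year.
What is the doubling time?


Exponential growth: P(t) = P₀ e^(0.0462t). Set P(t)/P₀ = 2: e^(0.0462t) = 2.
Solve: t = ln(2)/0.0462 ≈ 15.00 years.


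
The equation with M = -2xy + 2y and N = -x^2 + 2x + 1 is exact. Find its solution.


Check exactness: ∂M/∂y = -2x + 2 and ∂N/∂x = -2x + 2; equal, so the equation is exact.
Integrate M with respect to x (treating y as constant): ∫M dx = -x^2y + 2xy + h(y).
Differentiate w.r.t. y and set equal to N: the x-dependent terms already match, leaving h'(y) = 1. Integrate: h(y) = y.
So F(x,y) = -x^2y + 2xy + y.
General solution: -x^2y + 2xy + y = C.


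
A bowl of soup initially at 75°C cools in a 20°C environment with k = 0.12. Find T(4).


Newton's law: dT/dt = -k(T - T_a) has solution T(t) = T_a + (T₀ - T_a)e^(-kt).
Plug in T_a = 20, T₀ = 75, k = 0.12, t = 4: T(4) = 20 + (55)e^(-0.48) ≈ 54.0°C.


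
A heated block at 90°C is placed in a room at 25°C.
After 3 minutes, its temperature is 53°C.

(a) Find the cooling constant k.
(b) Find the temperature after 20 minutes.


Newton's law: T(t) = T_a + (T₀ - T_a)e^(-kt).
(a) Use T(3) = 53: (53 - 25)/(90 - 25) = e^(-k·3), so k = -ln(0.431)/3 ≈ 0.2807.
(b) Apply k to t = 20: T(20) = 25 + (65)e^(-5.615) ≈ 25.2°C.


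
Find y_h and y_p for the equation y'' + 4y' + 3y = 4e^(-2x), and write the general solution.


Characteristic roots of r² + 4r + 3 = 0 are -3, -1.
y_h = C₁e^(-3x) + C₂e^(-x).
Forcing exponent -2 is not a characteristic root; try y_p = Ae^(-2x).
Substitute: A·(4 + (4)·-2 + (3)) = A·-1 = 4, so A = -4.
General solution: y = C₁e^(-3x) + C₂e^(-x) - 4e^(-2x).


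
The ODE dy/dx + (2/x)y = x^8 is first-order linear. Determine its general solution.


P(x) = 2/x ⇒ μ = x^2.
(x^2 y)' = x^2·x^8 = x^10.
Integrate: x^2 y = x^11/(11) + C.
Solve for y: y = (1/11)x^9 + C/x^2.


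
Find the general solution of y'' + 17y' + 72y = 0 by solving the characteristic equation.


Characteristic equation: r² + 17r + 72 = 0.
Factor: (r + 9)(r + 8) = 0 ⇒ r = -9, -8 (distinct real).
General solution: y = C₁e^(-9x) + C₂e^(-8x).


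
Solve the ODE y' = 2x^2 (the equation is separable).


Integrate both sides with respect to x: y = ∫ 2x^2 dx = (2/3)x^3 + C.


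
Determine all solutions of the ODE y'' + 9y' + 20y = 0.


Characteristic equation: r² + 9r + 20 = 0.
Factor: (r + 4)(r + 5) = 0 ⇒ r = -4, -5 (distinct real).
General solution: y = C₁e^(-4x) + C₂e^(-5x).


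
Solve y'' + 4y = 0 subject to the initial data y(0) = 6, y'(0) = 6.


Characteristic roots of r² + 4 = 0 are ±2i, so y = C₁cos(2x) + C₂sin(2x).
Apply y(0) = 6: C₁ = 6. Differentiate and apply y'(0) = 6: 2·C₂ = 6, so C₂ = 3.
Particular solution: y = 6cos(2x) + 3sin(2x).


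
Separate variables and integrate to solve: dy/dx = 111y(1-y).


Separate: dy/[y(1-y)] = 111 dx.
Partial fractions: 1/[y(1-y)] = 1/y + 1/(1-y).
Integrate: ln|y/(1-y)| = 111x + C₀.
Solve for y: y = 1/(1 + Ce^(-111x)).


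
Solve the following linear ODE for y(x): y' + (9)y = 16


P(x) = 9, Q(x) = 16; integrating factor μ = e^(9x).
(μ y)' = 16e^(9x) ⇒ μ y = (16/9)e^(9x) + C.
Divide by μ: y = 16/9 + Ce^(-9x).


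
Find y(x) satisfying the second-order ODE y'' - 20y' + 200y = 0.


Characteristic equation: r² - 20r + 200 = 0.
Discriminant is negative; roots r = 10 ± 10i (complex conjugate pair).
General solution uses e^(α x)(C₁ cos(β x) + C₂ sin(β x)): y = e^(10x)(C₁cos(10x) + C₂sin(10x)).


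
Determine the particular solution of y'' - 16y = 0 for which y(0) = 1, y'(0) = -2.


Characteristic roots of r² - 16 = 0 are 4, -4.
General solution y = c₁ e^(4x) + c₂ e^(-4x).
Apply y(0) = 1: c₁ + c₂ = 1. Apply y'(0) = -2: 4 c₁ - 4 c₂ = -2.
Solve: c₁ = 1/4, c₂ = 3/4.
Particular solution: y = (1/4)e^(4x) + (3/4)e^(-4x).


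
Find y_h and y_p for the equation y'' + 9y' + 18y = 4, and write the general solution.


Characteristic roots of r² + 9r + 18 = 0 are -3, -6.
y_h = C₁e^(-3x) + C₂e^(-6x).
Constant forcing; try y_p = A. Then 18A = 4 ⇒ A = 2/9.
General solution: y = C₁e^(-3x) + C₂e^(-6x) + 2/9.


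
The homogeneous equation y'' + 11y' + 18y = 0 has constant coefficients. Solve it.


Characteristic equation: r² + 11r + 18 = 0.
Factor: (r + 2)(r + 9) = 0 ⇒ r = -2, -9 (distinct real).
General solution: y = C₁e^(-2x) + C₂e^(-9x).


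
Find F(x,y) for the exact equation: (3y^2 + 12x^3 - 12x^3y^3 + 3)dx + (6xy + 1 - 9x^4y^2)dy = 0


Check exactness: ∂M/∂y = 6y - 36x^3y^2 and ∂N/∂x = 6y - 36x^3y^2; equal, so the equation is exact.
Integrate M with respect to x (treating y as constant): ∫M dx = 3xy^2 + 3x^4 - 3x^4y^3 + 3x + h(y).
Differentiate w.r.t. y and set equal to N: the x-dependent terms already match, leaving h'(y) = 1. Integrate: h(y) = y.
So F(x,y) = 3xy^2 + y + 3x^4 - 3x^4y^3 + 3x.
General solution: 3xy^2 + y + 3x^4 - 3x^4y^3 + 3x = C.


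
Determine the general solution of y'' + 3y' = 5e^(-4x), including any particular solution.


Characteristic roots of r² + 3r = 0 are 0, -3.
y_h = C₁ + C₂e^(-3x).
Forcing exponent -4 is not a characteristic root; try y_p = Ae^(-4x).
Substitute: A·(16 + (3)·-4 + (0)) = A·4 = 5, so A = 5/4.
General solution: y = C₁ + C₂e^(-3x) + (5/4)e^(-4x).


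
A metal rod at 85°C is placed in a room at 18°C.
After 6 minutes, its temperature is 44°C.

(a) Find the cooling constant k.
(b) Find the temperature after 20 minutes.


Newton's law: T(t) = T_a + (T₀ - T_a)e^(-kt).
(a) Use T(6) = 44: (44 - 18)/(85 - 18) = e^(-k·6), so k = -ln(0.388)/6 ≈ 0.1578.
(b) Apply k to t = 20: T(20) = 18 + (67)e^(-3.155) ≈ 20.9°C.


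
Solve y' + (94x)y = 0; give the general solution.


P(x) = 94x ⇒ μ = e^(47x²).
Q(x) = 0 so μ y is constant: y = Ce^(-47x²).


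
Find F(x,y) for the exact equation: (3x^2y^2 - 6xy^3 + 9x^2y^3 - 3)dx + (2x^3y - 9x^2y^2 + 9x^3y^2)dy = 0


Check exactness: ∂M/∂y = 6x^2y - 18xy^2 + 27x^2y^2 and ∂N/∂x = 6x^2y - 18xy^2 + 27x^2y^2; equal, so the equation is exact.
Integrate M with respect to x (treating y as constant): ∫M dx = x^3y^2 - 3x^2y^3 + 3x^3y^3 - 3x + h(y).
Differentiate w.r.t. y and set equal to N: all terms match, so h'(y) = 0 and h is a constant absorbed into C.
General solution: x^3y^2 - 3x^2y^3 + 3x^3y^3 - 3x = C.


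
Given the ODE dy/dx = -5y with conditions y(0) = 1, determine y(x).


General solution of y' = -5y is y = Ce^(-5x).
Apply y(0) = 1: C = 1.
Particular solution: y = e^(-5x).


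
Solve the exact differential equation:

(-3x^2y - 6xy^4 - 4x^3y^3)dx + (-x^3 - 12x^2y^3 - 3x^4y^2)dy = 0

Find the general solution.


Check exactness: ∂M/∂y = -3x^2 - 24xy^3 - 12x^3y^2 and ∂N/∂x = -3x^2 - 24xy^3 - 12x^3y^2; equal, so the equation is exact.
Integrate M with respect to x (treating y as constant): ∫M dx = -x^3y - 3x^2y^4 - x^4y^3 + h(y).
Differentiate w.r.t. y and set equal to N: all terms match, so h'(y) = 0 and h is a constant absorbed into C.
General solution: -x^3y - 3x^2y^4 - x^4y^3 = C.


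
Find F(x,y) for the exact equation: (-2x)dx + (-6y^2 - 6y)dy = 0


Check exactness: ∂M/∂y = 0 and ∂N/∂x = 0; equal, so the equation is exact.
Integrate M with respect to x (treating y as constant): ∫M dx = -x^2 + h(y).
Differentiate w.r.t. y and set equal to N: the x-dependent terms already match, leaving h'(y) = -6y^2 - 6y. Integrate: h(y) = -2y^3 - 3y^2.
So F(x,y) = -x^2 - 2y^3 - 3y^2.
General solution: -x^2 - 2y^3 - 3y^2 = C.


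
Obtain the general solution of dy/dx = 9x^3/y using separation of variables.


Separate variables: y dy = 9x^3 dx.
Integrate both sides: y²/2 = (9/4)x^4 + C₀.
Multiply by 2: y² = (9/2)x^4 + C.


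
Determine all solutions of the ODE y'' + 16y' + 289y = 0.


Characteristic equation: r² + 16r + 289 = 0.
Discriminant is negative; roots r = -8 ± 15i (complex conjugate pair).
General solution uses e^(α x)(C₁ cos(β x) + C₂ sin(β x)): y = e^(-8x)(C₁cos(15x) + C₂sin(15x)).


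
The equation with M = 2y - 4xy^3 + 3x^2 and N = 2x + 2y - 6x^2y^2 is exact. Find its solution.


Check exactness: ∂M/∂y = 2 - 12xy^2 and ∂N/∂x = 2 - 12xy^2; equal, so the equation is exact.
Integrate M with respect to x (treating y as constant): ∫M dx = 2xy - 2x^2y^3 + x^3 + h(y).
Differentiate w.r.t. y and set equal to N: the x-dependent terms already match, leaving h'(y) = 2y. Integrate: h(y) = y^2.
So F(x,y) = 2xy + y^2 - 2x^2y^3 + x^3.
General solution: 2xy + y^2 - 2x^2y^3 + x^3 = C.
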